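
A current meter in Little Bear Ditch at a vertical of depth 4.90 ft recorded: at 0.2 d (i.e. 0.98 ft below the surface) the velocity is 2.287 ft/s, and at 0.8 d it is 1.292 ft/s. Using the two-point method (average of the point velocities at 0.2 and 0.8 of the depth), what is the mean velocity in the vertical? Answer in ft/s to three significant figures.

v̄ = (2.287 + 1.292) / 2 = 1.790 ft/s

1.79 ft/s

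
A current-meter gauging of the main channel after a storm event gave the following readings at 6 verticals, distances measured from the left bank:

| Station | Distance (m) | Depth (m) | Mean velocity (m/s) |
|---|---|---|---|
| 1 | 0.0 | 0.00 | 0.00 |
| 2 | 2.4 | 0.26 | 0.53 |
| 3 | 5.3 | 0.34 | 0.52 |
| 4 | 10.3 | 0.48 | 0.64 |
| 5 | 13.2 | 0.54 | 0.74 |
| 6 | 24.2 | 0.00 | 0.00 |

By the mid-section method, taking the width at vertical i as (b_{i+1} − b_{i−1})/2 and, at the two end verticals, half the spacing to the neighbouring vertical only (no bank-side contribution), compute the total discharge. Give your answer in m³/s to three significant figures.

5.05 m³/s

w_2 = (5.3 − 0.0)/2 = 2.65 m; q_2 = 0.53 × 0.26 × 2.65 = 0.3652 m³/s
w_3 = (10.3 − 2.4)/2 = 3.95 m; q_3 = 0.52 × 0.34 × 3.95 = 0.6984 m³/s
w_4 = (13.2 − 5.3)/2 = 3.95 m; q_4 = 0.64 × 0.48 × 3.95 = 1.213 m³/s
w_5 = (24.2 − 10.3)/2 = 6.95 m; q_5 = 0.74 × 0.54 × 6.95 = 2.777 m³/s
Stations 1, 6 contribute zero (depth or velocity is 0).
Q = Σ qᵢ = 5.054 m³/s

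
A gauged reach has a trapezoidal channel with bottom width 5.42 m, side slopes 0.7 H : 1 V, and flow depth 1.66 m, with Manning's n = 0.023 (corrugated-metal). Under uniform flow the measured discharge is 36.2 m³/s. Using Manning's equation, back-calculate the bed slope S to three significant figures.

A = (b + z·y)·y = (5.42 + 0.7×1.66)×1.66 = 10.93 m²
P = b + 2y√(1+z²) = 5.42 + 2×1.66×√(1+0.7²) = 9.473 m
R = A/P = 10.93/9.473 = 1.153 m
S = (Q·n / (1·A·R^(2/3)))² = (36.2×0.023 / (1×10.93×1.100))² = 0.004800

0.00480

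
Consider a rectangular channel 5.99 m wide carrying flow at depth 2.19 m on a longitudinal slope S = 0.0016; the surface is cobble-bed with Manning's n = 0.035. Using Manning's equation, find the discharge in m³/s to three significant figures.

17.5 m³/s

A = b·y = 5.99 × 2.19 = 13.12 m²
P = b + 2y = 5.99 + 2×2.19 = 10.37 m
R = A/P = 13.12/10.37 = 1.265 m
Q = (1/n)·A·R^(2/3)·S^(1/2) = (1/0.035) × 13.12 × 1.265^(2/3) × 0.0016^(1/2) = 17.54 m³/s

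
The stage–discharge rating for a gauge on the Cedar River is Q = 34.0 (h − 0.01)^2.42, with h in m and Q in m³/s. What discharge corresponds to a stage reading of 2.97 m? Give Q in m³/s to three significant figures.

470 m³/s

Q = 34.0 × (2.97 − 0.01)^2.42 = 34.0 × 2.96^2.42 = 469.9 m³/s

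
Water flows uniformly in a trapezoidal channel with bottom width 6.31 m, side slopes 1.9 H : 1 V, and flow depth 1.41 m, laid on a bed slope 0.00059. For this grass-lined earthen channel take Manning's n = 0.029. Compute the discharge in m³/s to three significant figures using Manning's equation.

A = (b + z·y)·y = (6.31 + 1.9×1.41)×1.41 = 12.67 m²
P = b + 2y√(1+z²) = 6.31 + 2×1.41×√(1+1.9²) = 12.36 m
R = A/P = 12.67/12.36 = 1.025 m
Q = (1/n)·A·R^(2/3)·S^(1/2) = (1/0.029) × 12.67 × 1.025^(2/3) × 0.00059^(1/2) = 10.79 m³/s

10.8 m³/s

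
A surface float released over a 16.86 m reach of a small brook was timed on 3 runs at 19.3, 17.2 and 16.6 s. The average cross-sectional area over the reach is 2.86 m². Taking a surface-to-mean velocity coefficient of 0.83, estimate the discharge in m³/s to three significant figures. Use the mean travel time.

t̄ = (19.3 + 17.2 + 16.6) / 3 = 17.7 s
v_surface = L / t̄ = 16.86 / 17.7 = 0.9525 m/s
v_mean = 0.83 × 0.9525 = 0.7906 m/s
Q = A × v_mean = 2.86 × 0.7906 = 2.261 m³/s

2.26 m³/s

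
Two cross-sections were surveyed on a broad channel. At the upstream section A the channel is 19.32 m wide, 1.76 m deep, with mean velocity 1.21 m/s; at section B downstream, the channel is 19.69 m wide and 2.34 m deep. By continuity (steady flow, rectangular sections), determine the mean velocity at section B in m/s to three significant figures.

0.893 m/s

Q = A₁V₁ = (19.32×1.76) × 1.21 = 41.14 m³/s
A₂ = 19.69 × 2.34 = 46.07 m²
V₂ = Q/A₂ = 41.14/46.07 = 0.8930 m/s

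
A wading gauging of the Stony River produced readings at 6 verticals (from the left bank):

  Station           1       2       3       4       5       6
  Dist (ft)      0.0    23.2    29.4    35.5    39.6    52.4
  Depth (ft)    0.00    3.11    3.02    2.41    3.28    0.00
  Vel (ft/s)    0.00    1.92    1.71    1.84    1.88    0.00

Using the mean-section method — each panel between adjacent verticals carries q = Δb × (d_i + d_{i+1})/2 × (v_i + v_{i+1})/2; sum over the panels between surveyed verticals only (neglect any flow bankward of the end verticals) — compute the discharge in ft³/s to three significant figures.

Panel 1-2: Δb = 23.2 ft, d̄ = (0.00+3.11)/2 = 1.555, v̄ = (0.00+1.92)/2 = 0.96 → q = 23.2×1.555×0.96 = 34.63 ft³/s
Panel 2-3: Δb = 6.2 ft, d̄ = (3.11+3.02)/2 = 3.065, v̄ = (1.92+1.71)/2 = 1.815 → q = 6.2×3.065×1.815 = 34.49 ft³/s
Panel 3-4: Δb = 6.1 ft, d̄ = (3.02+2.41)/2 = 2.715, v̄ = (1.71+1.84)/2 = 1.775 → q = 6.1×2.715×1.775 = 29.40 ft³/s
Panel 4-5: Δb = 4.1 ft, d̄ = (2.41+3.28)/2 = 2.845, v̄ = (1.84+1.88)/2 = 1.86 → q = 4.1×2.845×1.86 = 21.70 ft³/s
Panel 5-6: Δb = 12.8 ft, d̄ = (3.28+0.00)/2 = 1.64, v̄ = (1.88+0.00)/2 = 0.94 → q = 12.8×1.64×0.94 = 19.73 ft³/s
Q = Σ q = 139.9 ft³/s

140 ft³/s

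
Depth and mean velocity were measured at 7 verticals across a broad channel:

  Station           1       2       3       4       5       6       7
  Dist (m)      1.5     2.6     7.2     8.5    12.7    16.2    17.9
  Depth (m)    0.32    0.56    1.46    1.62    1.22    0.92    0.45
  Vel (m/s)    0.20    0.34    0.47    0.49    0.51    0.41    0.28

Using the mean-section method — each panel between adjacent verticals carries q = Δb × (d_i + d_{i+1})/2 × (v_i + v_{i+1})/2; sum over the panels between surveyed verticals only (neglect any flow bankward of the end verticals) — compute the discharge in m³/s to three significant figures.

Panel 1-2: Δb = 1.1 m, d̄ = (0.32+0.56)/2 = 0.44, v̄ = (0.20+0.34)/2 = 0.27 → q = 1.1×0.44×0.27 = 0.1307 m³/s
Panel 2-3: Δb = 4.6 m, d̄ = (0.56+1.46)/2 = 1.01, v̄ = (0.34+0.47)/2 = 0.405 → q = 4.6×1.01×0.405 = 1.882 m³/s
Panel 3-4: Δb = 1.3 m, d̄ = (1.46+1.62)/2 = 1.54, v̄ = (0.47+0.49)/2 = 0.48 → q = 1.3×1.54×0.48 = 0.9610 m³/s
Panel 4-5: Δb = 4.2 m, d̄ = (1.62+1.22)/2 = 1.42, v̄ = (0.49+0.51)/2 = 0.5 → q = 4.2×1.42×0.5 = 2.982 m³/s
Panel 5-6: Δb = 3.5 m, d̄ = (1.22+0.92)/2 = 1.07, v̄ = (0.51+0.41)/2 = 0.46 → q = 3.5×1.07×0.46 = 1.723 m³/s
Panel 6-7: Δb = 1.7 m, d̄ = (0.92+0.45)/2 = 0.685, v̄ = (0.41+0.28)/2 = 0.345 → q = 1.7×0.685×0.345 = 0.4018 m³/s
Q = Σ q = 8.080 m³/s

8.08 m³/s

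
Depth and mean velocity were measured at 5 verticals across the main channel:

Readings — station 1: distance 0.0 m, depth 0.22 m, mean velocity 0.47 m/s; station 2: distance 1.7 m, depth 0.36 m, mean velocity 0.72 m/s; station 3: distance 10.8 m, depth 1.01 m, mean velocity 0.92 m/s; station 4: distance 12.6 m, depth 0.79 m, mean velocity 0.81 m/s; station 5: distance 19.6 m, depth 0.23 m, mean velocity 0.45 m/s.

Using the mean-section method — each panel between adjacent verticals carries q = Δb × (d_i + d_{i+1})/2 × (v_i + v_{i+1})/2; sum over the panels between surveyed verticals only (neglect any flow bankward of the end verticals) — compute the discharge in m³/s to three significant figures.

9.06 m³/s

Panel 1-2: Δb = 1.7 m, d̄ = (0.22+0.36)/2 = 0.29, v̄ = (0.47+0.72)/2 = 0.595 → q = 1.7×0.29×0.595 = 0.2933 m³/s
Panel 2-3: Δb = 9.1 m, d̄ = (0.36+1.01)/2 = 0.685, v̄ = (0.72+0.92)/2 = 0.82 → q = 9.1×0.685×0.82 = 5.111 m³/s
Panel 3-4: Δb = 1.8 m, d̄ = (1.01+0.79)/2 = 0.9, v̄ = (0.92+0.81)/2 = 0.865 → q = 1.8×0.9×0.865 = 1.401 m³/s
Panel 4-5: Δb = 7 m, d̄ = (0.79+0.23)/2 = 0.51, v̄ = (0.81+0.45)/2 = 0.63 → q = 7×0.51×0.63 = 2.249 m³/s
Q = Σ q = 9.055 m³/s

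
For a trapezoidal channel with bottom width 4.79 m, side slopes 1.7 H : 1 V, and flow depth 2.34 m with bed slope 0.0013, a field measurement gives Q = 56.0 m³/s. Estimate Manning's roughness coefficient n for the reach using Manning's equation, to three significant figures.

0.0170

A = (b + z·y)·y = (4.79 + 1.7×2.34)×2.34 = 20.52 m²
P = b + 2y√(1+z²) = 4.79 + 2×2.34×√(1+1.7²) = 14.02 m
R = A/P = 20.52/14.02 = 1.463 m
n = (1/Q)·A·R^(2/3)·S^(1/2) = (1/56.0) × 20.52 × 1.289 × 0.03606 = 0.01703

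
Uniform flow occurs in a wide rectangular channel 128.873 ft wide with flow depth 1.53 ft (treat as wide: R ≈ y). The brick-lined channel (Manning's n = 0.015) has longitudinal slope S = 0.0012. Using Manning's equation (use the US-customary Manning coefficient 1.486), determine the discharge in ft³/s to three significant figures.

A = b·y = 128.873 × 1.53 = 197.2 ft²
Wide channel: R ≈ y = 1.53 ft
Q = (1.486/n)·A·R^(2/3)·S^(1/2) = (1.486/0.015) × 197.2 × 1.530^(2/3) × 0.0012^(1/2) = 898.5 ft³/s

898 ft³/s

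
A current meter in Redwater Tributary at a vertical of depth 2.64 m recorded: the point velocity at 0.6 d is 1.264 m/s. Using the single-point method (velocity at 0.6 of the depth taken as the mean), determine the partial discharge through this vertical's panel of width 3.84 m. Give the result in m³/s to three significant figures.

12.8 m³/s

v̄ = v₀.₆ = 1.264 m/s
q = v̄ × d × w = 1.264 × 2.64 × 3.84 = 12.81 m³/s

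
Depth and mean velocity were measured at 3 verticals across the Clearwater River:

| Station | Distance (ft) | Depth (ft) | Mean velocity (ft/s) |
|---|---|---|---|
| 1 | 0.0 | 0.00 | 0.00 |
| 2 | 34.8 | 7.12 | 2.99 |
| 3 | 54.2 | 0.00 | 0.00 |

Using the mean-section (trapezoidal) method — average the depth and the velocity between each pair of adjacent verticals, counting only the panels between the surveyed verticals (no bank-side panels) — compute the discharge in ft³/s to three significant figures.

Panel 1-2: Δb = 34.8 ft, d̄ = (0.00+7.12)/2 = 3.56, v̄ = (0.00+2.99)/2 = 1.495 → q = 34.8×3.56×1.495 = 185.2 ft³/s
Panel 2-3: Δb = 19.4 ft, d̄ = (7.12+0.00)/2 = 3.56, v̄ = (2.99+0.00)/2 = 1.495 → q = 19.4×3.56×1.495 = 103.3 ft³/s
Q = Σ q = 288.5 ft³/s

288 ft³/s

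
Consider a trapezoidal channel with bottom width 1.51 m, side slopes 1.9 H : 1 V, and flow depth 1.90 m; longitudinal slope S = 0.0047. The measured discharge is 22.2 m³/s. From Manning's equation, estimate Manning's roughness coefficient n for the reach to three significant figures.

A = (b + z·y)·y = (1.51 + 1.9×1.90)×1.90 = 9.728 m²
P = b + 2y√(1+z²) = 1.51 + 2×1.90×√(1+1.9²) = 9.669 m
R = A/P = 9.728/9.669 = 1.006 m
n = (1/Q)·A·R^(2/3)·S^(1/2) = (1/22.2) × 9.728 × 1.004 × 0.06856 = 0.03016

0.0302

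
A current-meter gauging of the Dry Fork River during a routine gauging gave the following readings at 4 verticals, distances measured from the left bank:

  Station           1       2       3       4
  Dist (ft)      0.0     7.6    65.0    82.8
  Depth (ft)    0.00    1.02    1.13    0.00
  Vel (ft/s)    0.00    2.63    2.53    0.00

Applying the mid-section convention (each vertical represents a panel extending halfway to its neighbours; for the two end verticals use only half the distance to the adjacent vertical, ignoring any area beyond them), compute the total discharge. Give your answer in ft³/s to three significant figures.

195 ft³/s

w_2 = (65.0 − 0.0)/2 = 32.5 ft; q_2 = 2.63 × 1.02 × 32.5 = 87.18 ft³/s
w_3 = (82.8 − 7.6)/2 = 37.6 ft; q_3 = 2.53 × 1.13 × 37.6 = 107.5 ft³/s
Stations 1, 4 contribute zero (depth or velocity is 0).
Q = Σ qᵢ = 194.7 ft³/s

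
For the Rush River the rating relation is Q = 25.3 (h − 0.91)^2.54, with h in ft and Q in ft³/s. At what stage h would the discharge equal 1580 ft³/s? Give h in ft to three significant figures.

6.00 ft

h − h₀ = (Q/C)^(1/b) = (1580/25.3)^(1/2.54) = 5.092 ft
h = 0.91 + 5.092 = 6.002 ft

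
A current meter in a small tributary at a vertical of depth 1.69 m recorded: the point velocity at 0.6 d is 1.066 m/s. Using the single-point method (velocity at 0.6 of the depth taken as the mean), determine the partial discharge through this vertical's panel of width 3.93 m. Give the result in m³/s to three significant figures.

7.08 m³/s

v̄ = v₀.₆ = 1.066 m/s
q = v̄ × d × w = 1.066 × 1.69 × 3.93 = 7.080 m³/s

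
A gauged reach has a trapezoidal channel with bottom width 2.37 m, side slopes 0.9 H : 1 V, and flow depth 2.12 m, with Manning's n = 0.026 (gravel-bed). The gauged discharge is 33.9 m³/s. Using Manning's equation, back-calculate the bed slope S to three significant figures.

A = (b + z·y)·y = (2.37 + 0.9×2.12)×2.12 = 9.069 m²
P = b + 2y√(1+z²) = 2.37 + 2×2.12×√(1+0.9²) = 8.074 m
R = A/P = 9.069/8.074 = 1.123 m
S = (Q·n / (1·A·R^(2/3)))² = (33.9×0.026 / (1×9.069×1.081))² = 0.008089

0.00809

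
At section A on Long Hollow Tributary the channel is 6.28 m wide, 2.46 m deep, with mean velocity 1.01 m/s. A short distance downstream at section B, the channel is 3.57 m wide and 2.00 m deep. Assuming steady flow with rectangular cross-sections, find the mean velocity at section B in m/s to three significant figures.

Q = A₁V₁ = (6.28×2.46) × 1.01 = 15.60 m³/s
A₂ = 3.57 × 2.00 = 7.140 m²
V₂ = Q/A₂ = 15.60/7.140 = 2.185 m/s

2.19 m/s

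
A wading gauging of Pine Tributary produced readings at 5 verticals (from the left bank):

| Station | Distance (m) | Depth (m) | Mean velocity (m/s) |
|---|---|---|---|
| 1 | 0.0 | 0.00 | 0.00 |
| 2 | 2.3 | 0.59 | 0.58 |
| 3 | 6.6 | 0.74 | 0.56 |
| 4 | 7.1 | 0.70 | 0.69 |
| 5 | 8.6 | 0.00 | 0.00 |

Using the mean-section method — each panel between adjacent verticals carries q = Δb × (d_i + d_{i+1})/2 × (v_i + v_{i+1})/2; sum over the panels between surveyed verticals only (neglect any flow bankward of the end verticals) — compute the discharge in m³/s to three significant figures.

2.23 m³/s

Panel 1-2: Δb = 2.3 m, d̄ = (0.00+0.59)/2 = 0.295, v̄ = (0.00+0.58)/2 = 0.29 → q = 2.3×0.295×0.29 = 0.1968 m³/s
Panel 2-3: Δb = 4.3 m, d̄ = (0.59+0.74)/2 = 0.665, v̄ = (0.58+0.56)/2 = 0.57 → q = 4.3×0.665×0.57 = 1.630 m³/s
Panel 3-4: Δb = 0.5 m, d̄ = (0.74+0.70)/2 = 0.72, v̄ = (0.56+0.69)/2 = 0.625 → q = 0.5×0.72×0.625 = 0.2250 m³/s
Panel 4-5: Δb = 1.5 m, d̄ = (0.70+0.00)/2 = 0.35, v̄ = (0.69+0.00)/2 = 0.345 → q = 1.5×0.35×0.345 = 0.1811 m³/s
Q = Σ q = 2.233 m³/s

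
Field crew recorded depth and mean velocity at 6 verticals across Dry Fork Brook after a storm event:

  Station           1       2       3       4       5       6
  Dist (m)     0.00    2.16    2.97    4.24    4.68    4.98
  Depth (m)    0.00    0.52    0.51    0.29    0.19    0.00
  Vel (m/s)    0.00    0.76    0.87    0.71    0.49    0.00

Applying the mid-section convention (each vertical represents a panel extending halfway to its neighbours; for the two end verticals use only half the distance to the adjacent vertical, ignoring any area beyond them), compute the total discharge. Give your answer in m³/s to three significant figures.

1.26 m³/s

w_2 = (2.97 − 0.00)/2 = 1.485 m; q_2 = 0.76 × 0.52 × 1.485 = 0.5869 m³/s
w_3 = (4.24 − 2.16)/2 = 1.04 m; q_3 = 0.87 × 0.51 × 1.04 = 0.4614 m³/s
w_4 = (4.68 − 2.97)/2 = 0.855 m; q_4 = 0.71 × 0.29 × 0.855 = 0.1760 m³/s
w_5 = (4.98 − 4.24)/2 = 0.37 m; q_5 = 0.49 × 0.19 × 0.37 = 0.03445 m³/s
Stations 1, 6 contribute zero (depth or velocity is 0).
Q = Σ qᵢ = 1.259 m³/s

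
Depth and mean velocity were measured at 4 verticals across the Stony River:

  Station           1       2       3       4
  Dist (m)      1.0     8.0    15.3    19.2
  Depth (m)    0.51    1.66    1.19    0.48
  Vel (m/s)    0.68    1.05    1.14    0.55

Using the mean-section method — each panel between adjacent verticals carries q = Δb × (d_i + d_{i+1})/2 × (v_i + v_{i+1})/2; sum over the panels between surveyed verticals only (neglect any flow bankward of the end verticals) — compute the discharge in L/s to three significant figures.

Panel 1-2: Δb = 7 m, d̄ = (0.51+1.66)/2 = 1.085, v̄ = (0.68+1.05)/2 = 0.865 → q = 7×1.085×0.865 = 6.570 m³/s
Panel 2-3: Δb = 7.3 m, d̄ = (1.66+1.19)/2 = 1.425, v̄ = (1.05+1.14)/2 = 1.095 → q = 7.3×1.425×1.095 = 11.39 m³/s
Panel 3-4: Δb = 3.9 m, d̄ = (1.19+0.48)/2 = 0.835, v̄ = (1.14+0.55)/2 = 0.845 → q = 3.9×0.835×0.845 = 2.752 m³/s
Q = Σ q = 20.71 m³/s
= 20.71 × 1000 = 20710 L/s

20700 L/s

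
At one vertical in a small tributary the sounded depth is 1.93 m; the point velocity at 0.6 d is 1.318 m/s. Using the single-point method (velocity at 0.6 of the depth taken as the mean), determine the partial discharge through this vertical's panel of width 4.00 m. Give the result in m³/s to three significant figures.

v̄ = v₀.₆ = 1.318 m/s
q = v̄ × d × w = 1.318 × 1.93 × 4.00 = 10.17 m³/s

10.2 m³/s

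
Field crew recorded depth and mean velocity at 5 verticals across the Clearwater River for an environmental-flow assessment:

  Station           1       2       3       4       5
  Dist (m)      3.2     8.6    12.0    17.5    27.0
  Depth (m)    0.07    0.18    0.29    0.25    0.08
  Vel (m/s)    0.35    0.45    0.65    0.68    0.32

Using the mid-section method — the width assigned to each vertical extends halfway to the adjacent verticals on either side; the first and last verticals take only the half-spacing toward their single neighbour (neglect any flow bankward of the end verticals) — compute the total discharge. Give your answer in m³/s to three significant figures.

2.66 m³/s

w_1 = (8.6 − 3.2)/2 = 2.7 m; q_1 = 0.35 × 0.07 × 2.7 = 0.06615 m³/s
w_2 = (12.0 − 3.2)/2 = 4.4 m; q_2 = 0.45 × 0.18 × 4.4 = 0.3564 m³/s
w_3 = (17.5 − 8.6)/2 = 4.45 m; q_3 = 0.65 × 0.29 × 4.45 = 0.8388 m³/s
w_4 = (27.0 − 12.0)/2 = 7.5 m; q_4 = 0.68 × 0.25 × 7.5 = 1.275 m³/s
w_5 = (27.0 − 17.5)/2 = 4.75 m; q_5 = 0.32 × 0.08 × 4.75 = 0.1216 m³/s
Q = Σ qᵢ = 2.658 m³/s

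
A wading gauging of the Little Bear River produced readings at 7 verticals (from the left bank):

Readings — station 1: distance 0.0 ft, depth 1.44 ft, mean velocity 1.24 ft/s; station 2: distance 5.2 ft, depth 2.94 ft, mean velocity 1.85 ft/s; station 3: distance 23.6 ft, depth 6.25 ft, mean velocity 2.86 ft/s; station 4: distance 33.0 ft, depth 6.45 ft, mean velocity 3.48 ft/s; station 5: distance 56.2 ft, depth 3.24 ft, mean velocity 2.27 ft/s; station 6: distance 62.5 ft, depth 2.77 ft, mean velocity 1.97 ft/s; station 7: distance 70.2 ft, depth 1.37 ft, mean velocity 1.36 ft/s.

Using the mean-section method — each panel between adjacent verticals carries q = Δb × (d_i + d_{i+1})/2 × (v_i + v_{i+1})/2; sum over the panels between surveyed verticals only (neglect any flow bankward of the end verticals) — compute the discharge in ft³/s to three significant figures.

796 ft³/s

Panel 1-2: Δb = 5.2 ft, d̄ = (1.44+2.94)/2 = 2.19, v̄ = (1.24+1.85)/2 = 1.545 → q = 5.2×2.19×1.545 = 17.59 ft³/s
Panel 2-3: Δb = 18.4 ft, d̄ = (2.94+6.25)/2 = 4.595, v̄ = (1.85+2.86)/2 = 2.355 → q = 18.4×4.595×2.355 = 199.1 ft³/s
Panel 3-4: Δb = 9.4 ft, d̄ = (6.25+6.45)/2 = 6.35, v̄ = (2.86+3.48)/2 = 3.17 → q = 9.4×6.35×3.17 = 189.2 ft³/s
Panel 4-5: Δb = 23.2 ft, d̄ = (6.45+3.24)/2 = 4.845, v̄ = (3.48+2.27)/2 = 2.875 → q = 23.2×4.845×2.875 = 323.2 ft³/s
Panel 5-6: Δb = 6.3 ft, d̄ = (3.24+2.77)/2 = 3.005, v̄ = (2.27+1.97)/2 = 2.12 → q = 6.3×3.005×2.12 = 40.13 ft³/s
Panel 6-7: Δb = 7.7 ft, d̄ = (2.77+1.37)/2 = 2.07, v̄ = (1.97+1.36)/2 = 1.665 → q = 7.7×2.07×1.665 = 26.54 ft³/s
Q = Σ q = 795.8 ft³/s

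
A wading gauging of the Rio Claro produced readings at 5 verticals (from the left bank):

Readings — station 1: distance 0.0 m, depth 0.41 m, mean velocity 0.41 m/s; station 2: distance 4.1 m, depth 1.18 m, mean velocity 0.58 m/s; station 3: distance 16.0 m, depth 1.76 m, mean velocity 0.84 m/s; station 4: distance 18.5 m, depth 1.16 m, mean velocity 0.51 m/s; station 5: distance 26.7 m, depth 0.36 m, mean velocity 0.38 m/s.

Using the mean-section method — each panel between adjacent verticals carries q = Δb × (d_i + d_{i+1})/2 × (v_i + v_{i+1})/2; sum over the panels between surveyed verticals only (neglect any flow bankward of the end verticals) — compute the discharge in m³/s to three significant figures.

19.3 m³/s

Panel 1-2: Δb = 4.1 m, d̄ = (0.41+1.18)/2 = 0.795, v̄ = (0.41+0.58)/2 = 0.495 → q = 4.1×0.795×0.495 = 1.613 m³/s
Panel 2-3: Δb = 11.9 m, d̄ = (1.18+1.76)/2 = 1.47, v̄ = (0.58+0.84)/2 = 0.71 → q = 11.9×1.47×0.71 = 12.42 m³/s
Panel 3-4: Δb = 2.5 m, d̄ = (1.76+1.16)/2 = 1.46, v̄ = (0.84+0.51)/2 = 0.675 → q = 2.5×1.46×0.675 = 2.464 m³/s
Panel 4-5: Δb = 8.2 m, d̄ = (1.16+0.36)/2 = 0.76, v̄ = (0.51+0.38)/2 = 0.445 → q = 8.2×0.76×0.445 = 2.773 m³/s
Q = Σ q = 19.27 m³/s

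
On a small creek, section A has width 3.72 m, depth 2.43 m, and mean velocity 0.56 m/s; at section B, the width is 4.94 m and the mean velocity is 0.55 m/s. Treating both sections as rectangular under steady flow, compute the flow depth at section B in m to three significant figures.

1.86 m

Q = A₁V₁ = (3.72×2.43) × 0.56 = 5.062 m³/s
d₂ = Q/(b₂ V₂) = 5.062/(4.94×0.55) = 1.863 m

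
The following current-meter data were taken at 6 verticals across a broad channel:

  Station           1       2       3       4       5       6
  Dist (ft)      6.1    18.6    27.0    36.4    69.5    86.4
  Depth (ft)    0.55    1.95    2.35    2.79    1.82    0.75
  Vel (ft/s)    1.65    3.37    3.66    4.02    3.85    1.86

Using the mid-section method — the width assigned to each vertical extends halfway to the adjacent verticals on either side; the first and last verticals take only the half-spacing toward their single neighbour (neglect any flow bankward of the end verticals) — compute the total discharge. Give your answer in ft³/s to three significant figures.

576 ft³/s

w_1 = (18.6 − 6.1)/2 = 6.25 ft; q_1 = 1.65 × 0.55 × 6.25 = 5.672 ft³/s
w_2 = (27.0 − 6.1)/2 = 10.45 ft; q_2 = 3.37 × 1.95 × 10.45 = 68.67 ft³/s
w_3 = (36.4 − 18.6)/2 = 8.9 ft; q_3 = 3.66 × 2.35 × 8.9 = 76.55 ft³/s
w_4 = (69.5 − 27.0)/2 = 21.25 ft; q_4 = 4.02 × 2.79 × 21.25 = 238.3 ft³/s
w_5 = (86.4 − 36.4)/2 = 25 ft; q_5 = 3.85 × 1.82 × 25 = 175.2 ft³/s
w_6 = (86.4 − 69.5)/2 = 8.45 ft; q_6 = 1.86 × 0.75 × 8.45 = 11.79 ft³/s
Q = Σ qᵢ = 576.2 ft³/s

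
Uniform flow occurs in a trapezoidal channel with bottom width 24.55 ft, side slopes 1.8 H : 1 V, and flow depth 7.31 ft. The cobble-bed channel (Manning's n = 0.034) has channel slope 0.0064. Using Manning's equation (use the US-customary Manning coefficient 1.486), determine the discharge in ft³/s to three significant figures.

2830 ft³/s

A = (b + z·y)·y = (24.55 + 1.8×7.31)×7.31 = 275.6 ft²
P = b + 2y√(1+z²) = 24.55 + 2×7.31×√(1+1.8²) = 54.65 ft
R = A/P = 275.6/54.65 = 5.043 ft
Q = (1.486/n)·A·R^(2/3)·S^(1/2) = (1.486/0.034) × 275.6 × 5.043^(2/3) × 0.0064^(1/2) = 2834 ft³/s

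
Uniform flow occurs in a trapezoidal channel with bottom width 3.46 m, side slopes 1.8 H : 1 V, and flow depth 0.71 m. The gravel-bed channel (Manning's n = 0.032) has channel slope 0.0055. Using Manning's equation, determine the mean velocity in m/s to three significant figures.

1.51 m/s

A = (b + z·y)·y = (3.46 + 1.8×0.71)×0.71 = 3.364 m²
P = b + 2y√(1+z²) = 3.46 + 2×0.71×√(1+1.8²) = 6.384 m
R = A/P = 3.364/6.384 = 0.5269 m
Q = (1/n)·A·R^(2/3)·S^(1/2) = (1/0.032) × 3.364 × 0.5269^(2/3) × 0.0055^(1/2) = 5.086 m³/s
V = Q/A = 5.086/3.364 = 1.512 m/s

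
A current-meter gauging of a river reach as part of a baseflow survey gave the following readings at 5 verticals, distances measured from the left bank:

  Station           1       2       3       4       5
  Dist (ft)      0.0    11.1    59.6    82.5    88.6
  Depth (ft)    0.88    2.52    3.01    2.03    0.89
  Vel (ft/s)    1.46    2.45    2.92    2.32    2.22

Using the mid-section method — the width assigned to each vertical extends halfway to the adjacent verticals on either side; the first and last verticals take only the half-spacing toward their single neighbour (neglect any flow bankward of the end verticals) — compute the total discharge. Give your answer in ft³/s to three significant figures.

579 ft³/s

w_1 = (11.1 − 0.0)/2 = 5.55 ft; q_1 = 1.46 × 0.88 × 5.55 = 7.131 ft³/s
w_2 = (59.6 − 0.0)/2 = 29.8 ft; q_2 = 2.45 × 2.52 × 29.8 = 184.0 ft³/s
w_3 = (82.5 − 11.1)/2 = 35.7 ft; q_3 = 2.92 × 3.01 × 35.7 = 313.8 ft³/s
w_4 = (88.6 − 59.6)/2 = 14.5 ft; q_4 = 2.32 × 2.03 × 14.5 = 68.29 ft³/s
w_5 = (88.6 − 82.5)/2 = 3.05 ft; q_5 = 2.22 × 0.89 × 3.05 = 6.026 ft³/s
Q = Σ qᵢ = 579.2 ft³/s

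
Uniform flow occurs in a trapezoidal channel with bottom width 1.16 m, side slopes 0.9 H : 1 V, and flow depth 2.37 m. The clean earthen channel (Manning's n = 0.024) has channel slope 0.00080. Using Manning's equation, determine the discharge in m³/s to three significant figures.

9.41 m³/s

A = (b + z·y)·y = (1.16 + 0.9×2.37)×2.37 = 7.804 m²
P = b + 2y√(1+z²) = 1.16 + 2×2.37×√(1+0.9²) = 7.537 m
R = A/P = 7.804/7.537 = 1.035 m
Q = (1/n)·A·R^(2/3)·S^(1/2) = (1/0.024) × 7.804 × 1.035^(2/3) × 0.00080^(1/2) = 9.414 m³/s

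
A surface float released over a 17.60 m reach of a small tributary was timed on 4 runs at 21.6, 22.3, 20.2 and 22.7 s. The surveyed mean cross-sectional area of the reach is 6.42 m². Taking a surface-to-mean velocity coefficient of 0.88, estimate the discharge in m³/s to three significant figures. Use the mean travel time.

4.58 m³/s

t̄ = (21.6 + 22.3 + 20.2 + 22.7) / 4 = 21.7 s
v_surface = L / t̄ = 17.60 / 21.7 = 0.8111 m/s
v_mean = 0.88 × 0.8111 = 0.7137 m/s
Q = A × v_mean = 6.42 × 0.7137 = 4.582 m³/s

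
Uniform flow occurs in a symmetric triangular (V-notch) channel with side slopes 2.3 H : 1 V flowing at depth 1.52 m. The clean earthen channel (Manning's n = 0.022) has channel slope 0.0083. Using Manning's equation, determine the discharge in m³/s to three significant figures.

17.3 m³/s

A = z·y² = 2.3×1.52² = 5.314 m²
P = 2y√(1+z²) = 2×1.52×√(1+2.3²) = 7.624 m
R = A/P = 5.314/7.624 = 0.6970 m
Q = (1/n)·A·R^(2/3)·S^(1/2) = (1/0.022) × 5.314 × 0.6970^(2/3) × 0.0083^(1/2) = 17.30 m³/s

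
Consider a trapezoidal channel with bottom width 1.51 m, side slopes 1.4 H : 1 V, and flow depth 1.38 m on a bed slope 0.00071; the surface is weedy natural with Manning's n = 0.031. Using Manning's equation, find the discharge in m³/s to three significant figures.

3.40 m³/s

A = (b + z·y)·y = (1.51 + 1.4×1.38)×1.38 = 4.750 m²
P = b + 2y√(1+z²) = 1.51 + 2×1.38×√(1+1.4²) = 6.258 m
R = A/P = 4.750/6.258 = 0.7590 m
Q = (1/n)·A·R^(2/3)·S^(1/2) = (1/0.031) × 4.750 × 0.7590^(2/3) × 0.00071^(1/2) = 3.397 m³/s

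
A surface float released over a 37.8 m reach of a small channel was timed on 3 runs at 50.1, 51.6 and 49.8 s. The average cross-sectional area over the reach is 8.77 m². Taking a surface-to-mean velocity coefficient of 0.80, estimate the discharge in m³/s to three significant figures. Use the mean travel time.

5.25 m³/s

t̄ = (50.1 + 51.6 + 49.8) / 3 = 50.5 s
v_surface = L / t̄ = 37.8 / 50.5 = 0.7485 m/s
v_mean = 0.80 × 0.7485 = 0.5988 m/s
Q = A × v_mean = 8.77 × 0.5988 = 5.252 m³/s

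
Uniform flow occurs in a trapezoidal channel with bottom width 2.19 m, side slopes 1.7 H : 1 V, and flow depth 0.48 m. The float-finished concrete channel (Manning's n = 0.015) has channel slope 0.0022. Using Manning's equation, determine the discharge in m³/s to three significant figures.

2.26 m³/s

A = (b + z·y)·y = (2.19 + 1.7×0.48)×0.48 = 1.443 m²
P = b + 2y√(1+z²) = 2.19 + 2×0.48×√(1+1.7²) = 4.083 m
R = A/P = 1.443/4.083 = 0.3534 m
Q = (1/n)·A·R^(2/3)·S^(1/2) = (1/0.015) × 1.443 × 0.3534^(2/3) × 0.0022^(1/2) = 2.255 m³/s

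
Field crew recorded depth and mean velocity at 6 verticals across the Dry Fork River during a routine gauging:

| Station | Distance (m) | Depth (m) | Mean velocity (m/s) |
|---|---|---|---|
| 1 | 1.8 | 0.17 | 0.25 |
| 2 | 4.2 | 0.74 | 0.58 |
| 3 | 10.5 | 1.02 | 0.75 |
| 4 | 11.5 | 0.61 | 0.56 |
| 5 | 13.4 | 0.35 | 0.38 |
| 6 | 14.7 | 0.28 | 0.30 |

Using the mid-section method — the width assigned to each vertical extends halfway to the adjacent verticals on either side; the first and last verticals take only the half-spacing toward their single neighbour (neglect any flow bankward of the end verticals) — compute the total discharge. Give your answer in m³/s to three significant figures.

w_1 = (4.2 − 1.8)/2 = 1.2 m; q_1 = 0.25 × 0.17 × 1.2 = 0.05100 m³/s
w_2 = (10.5 − 1.8)/2 = 4.35 m; q_2 = 0.58 × 0.74 × 4.35 = 1.867 m³/s
w_3 = (11.5 − 4.2)/2 = 3.65 m; q_3 = 0.75 × 1.02 × 3.65 = 2.792 m³/s
w_4 = (13.4 − 10.5)/2 = 1.45 m; q_4 = 0.56 × 0.61 × 1.45 = 0.4953 m³/s
w_5 = (14.7 − 11.5)/2 = 1.6 m; q_5 = 0.38 × 0.35 × 1.6 = 0.2128 m³/s
w_6 = (14.7 − 13.4)/2 = 0.65 m; q_6 = 0.30 × 0.28 × 0.65 = 0.05460 m³/s
Q = Σ qᵢ = 5.473 m³/s

5.47 m³/s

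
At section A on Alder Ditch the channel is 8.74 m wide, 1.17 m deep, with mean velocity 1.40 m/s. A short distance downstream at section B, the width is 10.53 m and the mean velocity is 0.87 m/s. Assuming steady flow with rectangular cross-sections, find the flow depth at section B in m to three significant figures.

Q = A₁V₁ = (8.74×1.17) × 1.40 = 14.32 m³/s
d₂ = Q/(b₂ V₂) = 14.32/(10.53×0.87) = 1.563 m

1.56 m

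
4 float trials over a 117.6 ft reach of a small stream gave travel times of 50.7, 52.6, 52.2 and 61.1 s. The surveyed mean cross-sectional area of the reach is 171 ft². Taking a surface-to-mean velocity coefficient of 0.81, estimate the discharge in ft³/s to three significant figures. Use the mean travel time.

301 ft³/s

t̄ = (50.7 + 52.6 + 52.2 + 61.1) / 4 = 54.15 s
v_surface = L / t̄ = 117.6 / 54.15 = 2.172 ft/s
v_mean = 0.81 × 2.172 = 1.759 ft/s
Q = A × v_mean = 171 × 1.759 = 300.8 ft³/s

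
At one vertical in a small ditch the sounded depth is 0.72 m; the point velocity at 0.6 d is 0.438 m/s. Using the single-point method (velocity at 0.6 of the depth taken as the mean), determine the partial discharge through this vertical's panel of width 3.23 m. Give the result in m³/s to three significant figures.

v̄ = v₀.₆ = 0.438 m/s
q = v̄ × d × w = 0.4380 × 0.72 × 3.23 = 1.019 m³/s

1.02 m³/s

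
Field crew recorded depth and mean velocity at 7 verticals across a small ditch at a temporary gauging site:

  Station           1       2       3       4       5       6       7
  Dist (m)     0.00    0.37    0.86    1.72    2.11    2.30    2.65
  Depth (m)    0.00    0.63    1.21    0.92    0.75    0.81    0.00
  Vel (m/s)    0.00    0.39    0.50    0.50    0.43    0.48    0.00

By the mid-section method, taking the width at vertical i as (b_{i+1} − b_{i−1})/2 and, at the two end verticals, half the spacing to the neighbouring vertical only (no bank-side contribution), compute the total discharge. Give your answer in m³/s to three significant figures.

1.00 m³/s

w_2 = (0.86 − 0.00)/2 = 0.43 m; q_2 = 0.39 × 0.63 × 0.43 = 0.1057 m³/s
w_3 = (1.72 − 0.37)/2 = 0.675 m; q_3 = 0.50 × 1.21 × 0.675 = 0.4084 m³/s
w_4 = (2.11 − 0.86)/2 = 0.625 m; q_4 = 0.50 × 0.92 × 0.625 = 0.2875 m³/s
w_5 = (2.30 − 1.72)/2 = 0.29 m; q_5 = 0.43 × 0.75 × 0.29 = 0.09353 m³/s
w_6 = (2.65 − 2.11)/2 = 0.27 m; q_6 = 0.48 × 0.81 × 0.27 = 0.1050 m³/s
Stations 1, 7 contribute zero (depth or velocity is 0).
Q = Σ qᵢ = 1.000 m³/s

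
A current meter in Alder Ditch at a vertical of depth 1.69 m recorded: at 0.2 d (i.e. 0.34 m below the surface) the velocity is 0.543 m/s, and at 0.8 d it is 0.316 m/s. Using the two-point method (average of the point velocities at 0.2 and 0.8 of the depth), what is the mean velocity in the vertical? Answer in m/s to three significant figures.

0.430 m/s

v̄ = (0.543 + 0.316) / 2 = 0.4295 m/s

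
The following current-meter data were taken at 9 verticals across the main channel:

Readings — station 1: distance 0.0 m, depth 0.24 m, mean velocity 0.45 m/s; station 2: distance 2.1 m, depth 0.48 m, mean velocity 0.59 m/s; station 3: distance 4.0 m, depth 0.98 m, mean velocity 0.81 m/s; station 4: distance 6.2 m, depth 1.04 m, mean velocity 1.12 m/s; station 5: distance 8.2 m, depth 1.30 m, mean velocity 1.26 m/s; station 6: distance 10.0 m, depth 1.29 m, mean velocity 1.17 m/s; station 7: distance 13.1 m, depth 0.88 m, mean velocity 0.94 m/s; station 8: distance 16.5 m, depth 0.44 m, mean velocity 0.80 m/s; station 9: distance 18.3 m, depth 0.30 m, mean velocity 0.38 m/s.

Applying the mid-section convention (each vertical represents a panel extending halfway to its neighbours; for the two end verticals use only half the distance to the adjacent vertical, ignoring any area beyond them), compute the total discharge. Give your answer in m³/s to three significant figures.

w_1 = (2.1 − 0.0)/2 = 1.05 m; q_1 = 0.45 × 0.24 × 1.05 = 0.1134 m³/s
w_2 = (4.0 − 0.0)/2 = 2 m; q_2 = 0.59 × 0.48 × 2 = 0.5664 m³/s
w_3 = (6.2 − 2.1)/2 = 2.05 m; q_3 = 0.81 × 0.98 × 2.05 = 1.627 m³/s
w_4 = (8.2 − 4.0)/2 = 2.1 m; q_4 = 1.12 × 1.04 × 2.1 = 2.446 m³/s
w_5 = (10.0 − 6.2)/2 = 1.9 m; q_5 = 1.26 × 1.30 × 1.9 = 3.112 m³/s
w_6 = (13.1 − 8.2)/2 = 2.45 m; q_6 = 1.17 × 1.29 × 2.45 = 3.698 m³/s
w_7 = (16.5 − 10.0)/2 = 3.25 m; q_7 = 0.94 × 0.88 × 3.25 = 2.688 m³/s
w_8 = (18.3 − 13.1)/2 = 2.6 m; q_8 = 0.80 × 0.44 × 2.6 = 0.9152 m³/s
w_9 = (18.3 − 16.5)/2 = 0.9 m; q_9 = 0.38 × 0.30 × 0.9 = 0.1026 m³/s
Q = Σ qᵢ = 15.27 m³/s

15.3 m³/s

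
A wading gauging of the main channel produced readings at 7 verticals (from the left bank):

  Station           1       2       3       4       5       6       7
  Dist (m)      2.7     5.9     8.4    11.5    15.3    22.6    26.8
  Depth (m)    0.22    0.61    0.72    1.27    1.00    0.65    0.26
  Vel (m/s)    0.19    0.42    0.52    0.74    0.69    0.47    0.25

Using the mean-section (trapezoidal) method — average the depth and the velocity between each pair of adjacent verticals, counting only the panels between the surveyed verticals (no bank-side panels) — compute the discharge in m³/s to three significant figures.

10.4 m³/s

Panel 1-2: Δb = 3.2 m, d̄ = (0.22+0.61)/2 = 0.415, v̄ = (0.19+0.42)/2 = 0.305 → q = 3.2×0.415×0.305 = 0.4050 m³/s
Panel 2-3: Δb = 2.5 m, d̄ = (0.61+0.72)/2 = 0.665, v̄ = (0.42+0.52)/2 = 0.47 → q = 2.5×0.665×0.47 = 0.7814 m³/s
Panel 3-4: Δb = 3.1 m, d̄ = (0.72+1.27)/2 = 0.995, v̄ = (0.52+0.74)/2 = 0.63 → q = 3.1×0.995×0.63 = 1.943 m³/s
Panel 4-5: Δb = 3.8 m, d̄ = (1.27+1.00)/2 = 1.135, v̄ = (0.74+0.69)/2 = 0.715 → q = 3.8×1.135×0.715 = 3.084 m³/s
Panel 5-6: Δb = 7.3 m, d̄ = (1.00+0.65)/2 = 0.825, v̄ = (0.69+0.47)/2 = 0.58 → q = 7.3×0.825×0.58 = 3.493 m³/s
Panel 6-7: Δb = 4.2 m, d̄ = (0.65+0.26)/2 = 0.455, v̄ = (0.47+0.25)/2 = 0.36 → q = 4.2×0.455×0.36 = 0.6880 m³/s
Q = Σ q = 10.39 m³/s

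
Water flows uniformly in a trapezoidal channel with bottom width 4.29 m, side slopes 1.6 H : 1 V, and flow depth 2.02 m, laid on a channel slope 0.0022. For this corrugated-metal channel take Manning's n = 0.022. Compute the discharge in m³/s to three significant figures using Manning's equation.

A = (b + z·y)·y = (4.29 + 1.6×2.02)×2.02 = 15.19 m²
P = b + 2y√(1+z²) = 4.29 + 2×2.02×√(1+1.6²) = 11.91 m
R = A/P = 15.19/11.91 = 1.275 m
Q = (1/n)·A·R^(2/3)·S^(1/2) = (1/0.022) × 15.19 × 1.275^(2/3) × 0.0022^(1/2) = 38.10 m³/s

38.1 m³/s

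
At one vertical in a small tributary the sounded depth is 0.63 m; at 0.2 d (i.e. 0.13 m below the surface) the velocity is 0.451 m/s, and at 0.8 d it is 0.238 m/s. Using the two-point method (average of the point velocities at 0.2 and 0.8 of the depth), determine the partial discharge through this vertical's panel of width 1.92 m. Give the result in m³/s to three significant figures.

v̄ = (0.451 + 0.238) / 2 = 0.3445 m/s
q = v̄ × d × w = 0.3445 × 0.63 × 1.92 = 0.4167 m³/s

0.417 m³/s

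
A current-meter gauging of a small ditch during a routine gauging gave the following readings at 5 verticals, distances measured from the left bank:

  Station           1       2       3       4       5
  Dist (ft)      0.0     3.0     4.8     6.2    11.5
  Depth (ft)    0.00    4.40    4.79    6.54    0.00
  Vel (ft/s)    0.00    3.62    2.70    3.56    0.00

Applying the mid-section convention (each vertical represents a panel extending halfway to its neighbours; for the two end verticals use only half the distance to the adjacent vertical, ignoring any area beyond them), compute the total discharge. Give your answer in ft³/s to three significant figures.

137 ft³/s

w_2 = (4.8 − 0.0)/2 = 2.4 ft; q_2 = 3.62 × 4.40 × 2.4 = 38.23 ft³/s
w_3 = (6.2 − 3.0)/2 = 1.6 ft; q_3 = 2.70 × 4.79 × 1.6 = 20.69 ft³/s
w_4 = (11.5 − 4.8)/2 = 3.35 ft; q_4 = 3.56 × 6.54 × 3.35 = 78.00 ft³/s
Stations 1, 5 contribute zero (depth or velocity is 0).
Q = Σ qᵢ = 136.9 ft³/s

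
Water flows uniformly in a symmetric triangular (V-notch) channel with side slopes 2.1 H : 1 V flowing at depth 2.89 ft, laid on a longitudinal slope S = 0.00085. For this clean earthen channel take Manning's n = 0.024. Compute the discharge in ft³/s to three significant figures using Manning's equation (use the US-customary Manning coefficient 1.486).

37.8 ft³/s

A = z·y² = 2.1×2.89² = 17.54 ft²
P = 2y√(1+z²) = 2×2.89×√(1+2.1²) = 13.44 ft
R = A/P = 17.54/13.44 = 1.305 ft
Q = (1.486/n)·A·R^(2/3)·S^(1/2) = (1.486/0.024) × 17.54 × 1.305^(2/3) × 0.00085^(1/2) = 37.80 ft³/s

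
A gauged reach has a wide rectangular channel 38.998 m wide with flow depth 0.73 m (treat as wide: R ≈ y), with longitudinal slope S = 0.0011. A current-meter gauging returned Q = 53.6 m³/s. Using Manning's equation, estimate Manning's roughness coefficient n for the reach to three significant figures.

0.0143

A = b·y = 38.998 × 0.73 = 28.47 m²
Wide channel: R ≈ y = 0.73 m
n = (1/Q)·A·R^(2/3)·S^(1/2) = (1/53.6) × 28.47 × 0.8107 × 0.03317 = 0.01428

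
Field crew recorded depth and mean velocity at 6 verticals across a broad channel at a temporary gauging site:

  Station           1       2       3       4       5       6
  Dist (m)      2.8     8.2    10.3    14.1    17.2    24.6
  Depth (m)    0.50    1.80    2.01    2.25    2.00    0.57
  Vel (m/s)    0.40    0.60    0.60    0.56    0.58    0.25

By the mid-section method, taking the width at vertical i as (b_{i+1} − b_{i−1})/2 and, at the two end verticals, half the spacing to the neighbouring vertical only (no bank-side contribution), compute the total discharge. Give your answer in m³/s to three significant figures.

w_1 = (8.2 − 2.8)/2 = 2.7 m; q_1 = 0.40 × 0.50 × 2.7 = 0.5400 m³/s
w_2 = (10.3 − 2.8)/2 = 3.75 m; q_2 = 0.60 × 1.80 × 3.75 = 4.050 m³/s
w_3 = (14.1 − 8.2)/2 = 2.95 m; q_3 = 0.60 × 2.01 × 2.95 = 3.558 m³/s
w_4 = (17.2 − 10.3)/2 = 3.45 m; q_4 = 0.56 × 2.25 × 3.45 = 4.347 m³/s
w_5 = (24.6 − 14.1)/2 = 5.25 m; q_5 = 0.58 × 2.00 × 5.25 = 6.090 m³/s
w_6 = (24.6 − 17.2)/2 = 3.7 m; q_6 = 0.25 × 0.57 × 3.7 = 0.5273 m³/s
Q = Σ qᵢ = 19.11 m³/s

19.1 m³/s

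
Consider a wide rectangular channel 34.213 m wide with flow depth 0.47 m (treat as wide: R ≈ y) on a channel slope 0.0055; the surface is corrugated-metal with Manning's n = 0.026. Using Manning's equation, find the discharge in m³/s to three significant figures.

A = b·y = 34.213 × 0.47 = 16.08 m²
Wide channel: R ≈ y = 0.47 m
Q = (1/n)·A·R^(2/3)·S^(1/2) = (1/0.026) × 16.08 × 0.4700^(2/3) × 0.0055^(1/2) = 27.73 m³/s

27.7 m³/s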